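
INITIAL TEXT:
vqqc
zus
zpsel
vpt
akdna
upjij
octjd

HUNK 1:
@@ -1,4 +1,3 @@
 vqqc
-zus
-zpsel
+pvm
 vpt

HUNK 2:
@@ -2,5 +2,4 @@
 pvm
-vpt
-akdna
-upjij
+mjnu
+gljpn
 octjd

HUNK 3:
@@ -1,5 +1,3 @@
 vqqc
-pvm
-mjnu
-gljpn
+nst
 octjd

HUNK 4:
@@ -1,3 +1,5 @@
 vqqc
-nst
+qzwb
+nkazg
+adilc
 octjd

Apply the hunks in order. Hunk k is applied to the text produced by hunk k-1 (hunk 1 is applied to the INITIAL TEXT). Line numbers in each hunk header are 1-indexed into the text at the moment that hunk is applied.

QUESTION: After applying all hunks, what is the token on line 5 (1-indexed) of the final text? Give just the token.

Hunk 1: at line 1 remove [zus,zpsel] add [pvm] -> 6 lines: vqqc pvm vpt akdna upjij octjd
Hunk 2: at line 2 remove [vpt,akdna,upjij] add [mjnu,gljpn] -> 5 lines: vqqc pvm mjnu gljpn octjd
Hunk 3: at line 1 remove [pvm,mjnu,gljpn] add [nst] -> 3 lines: vqqc nst octjd
Hunk 4: at line 1 remove [nst] add [qzwb,nkazg,adilc] -> 5 lines: vqqc qzwb nkazg adilc octjd
Final line 5: octjd

Answer: octjd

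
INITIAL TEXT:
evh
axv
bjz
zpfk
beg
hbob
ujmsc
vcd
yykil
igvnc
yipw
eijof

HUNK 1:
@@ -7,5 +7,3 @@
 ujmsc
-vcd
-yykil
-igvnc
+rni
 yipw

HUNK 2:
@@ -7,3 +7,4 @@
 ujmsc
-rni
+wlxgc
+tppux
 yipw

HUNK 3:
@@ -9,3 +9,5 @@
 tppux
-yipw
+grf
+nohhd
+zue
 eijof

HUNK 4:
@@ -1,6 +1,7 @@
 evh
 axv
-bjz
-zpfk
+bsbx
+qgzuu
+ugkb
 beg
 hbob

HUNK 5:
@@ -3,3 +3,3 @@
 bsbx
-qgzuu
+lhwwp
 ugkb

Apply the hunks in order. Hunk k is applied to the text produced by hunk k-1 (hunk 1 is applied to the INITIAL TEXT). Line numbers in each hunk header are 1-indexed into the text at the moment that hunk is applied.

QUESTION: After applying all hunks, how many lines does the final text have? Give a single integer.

Answer: 14

Derivation:
Hunk 1: at line 7 remove [vcd,yykil,igvnc] add [rni] -> 10 lines: evh axv bjz zpfk beg hbob ujmsc rni yipw eijof
Hunk 2: at line 7 remove [rni] add [wlxgc,tppux] -> 11 lines: evh axv bjz zpfk beg hbob ujmsc wlxgc tppux yipw eijof
Hunk 3: at line 9 remove [yipw] add [grf,nohhd,zue] -> 13 lines: evh axv bjz zpfk beg hbob ujmsc wlxgc tppux grf nohhd zue eijof
Hunk 4: at line 1 remove [bjz,zpfk] add [bsbx,qgzuu,ugkb] -> 14 lines: evh axv bsbx qgzuu ugkb beg hbob ujmsc wlxgc tppux grf nohhd zue eijof
Hunk 5: at line 3 remove [qgzuu] add [lhwwp] -> 14 lines: evh axv bsbx lhwwp ugkb beg hbob ujmsc wlxgc tppux grf nohhd zue eijof
Final line count: 14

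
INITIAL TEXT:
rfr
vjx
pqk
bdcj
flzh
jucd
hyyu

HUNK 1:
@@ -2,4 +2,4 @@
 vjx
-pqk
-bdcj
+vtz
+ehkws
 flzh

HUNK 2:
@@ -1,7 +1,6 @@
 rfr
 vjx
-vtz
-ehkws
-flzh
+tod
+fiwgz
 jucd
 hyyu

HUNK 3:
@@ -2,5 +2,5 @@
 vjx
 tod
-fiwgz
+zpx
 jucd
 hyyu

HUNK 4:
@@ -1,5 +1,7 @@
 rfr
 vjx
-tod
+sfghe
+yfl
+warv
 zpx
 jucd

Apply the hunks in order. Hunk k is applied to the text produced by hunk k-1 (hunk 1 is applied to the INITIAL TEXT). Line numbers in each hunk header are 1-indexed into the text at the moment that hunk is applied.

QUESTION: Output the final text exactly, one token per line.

Answer: rfr
vjx
sfghe
yfl
warv
zpx
jucd
hyyu

Derivation:
Hunk 1: at line 2 remove [pqk,bdcj] add [vtz,ehkws] -> 7 lines: rfr vjx vtz ehkws flzh jucd hyyu
Hunk 2: at line 1 remove [vtz,ehkws,flzh] add [tod,fiwgz] -> 6 lines: rfr vjx tod fiwgz jucd hyyu
Hunk 3: at line 2 remove [fiwgz] add [zpx] -> 6 lines: rfr vjx tod zpx jucd hyyu
Hunk 4: at line 1 remove [tod] add [sfghe,yfl,warv] -> 8 lines: rfr vjx sfghe yfl warv zpx jucd hyyu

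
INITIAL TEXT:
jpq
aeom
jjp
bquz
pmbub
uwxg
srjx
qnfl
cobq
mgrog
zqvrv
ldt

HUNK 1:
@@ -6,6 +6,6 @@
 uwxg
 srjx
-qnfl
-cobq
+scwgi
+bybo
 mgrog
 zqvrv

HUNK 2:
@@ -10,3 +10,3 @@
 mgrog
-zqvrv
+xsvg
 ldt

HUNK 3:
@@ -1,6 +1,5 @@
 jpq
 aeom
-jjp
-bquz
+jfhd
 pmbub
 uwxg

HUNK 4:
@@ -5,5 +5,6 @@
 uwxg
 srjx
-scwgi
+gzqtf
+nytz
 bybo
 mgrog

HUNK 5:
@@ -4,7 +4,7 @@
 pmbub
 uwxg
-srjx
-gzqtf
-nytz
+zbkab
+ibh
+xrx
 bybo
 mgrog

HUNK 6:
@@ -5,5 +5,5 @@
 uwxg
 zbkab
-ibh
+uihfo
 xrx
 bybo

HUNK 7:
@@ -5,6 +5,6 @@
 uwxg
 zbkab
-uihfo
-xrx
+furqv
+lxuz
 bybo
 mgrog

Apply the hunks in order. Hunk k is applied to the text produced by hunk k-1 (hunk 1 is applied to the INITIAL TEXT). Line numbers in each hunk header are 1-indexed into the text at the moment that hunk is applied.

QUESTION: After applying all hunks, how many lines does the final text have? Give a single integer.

Answer: 12

Derivation:
Hunk 1: at line 6 remove [qnfl,cobq] add [scwgi,bybo] -> 12 lines: jpq aeom jjp bquz pmbub uwxg srjx scwgi bybo mgrog zqvrv ldt
Hunk 2: at line 10 remove [zqvrv] add [xsvg] -> 12 lines: jpq aeom jjp bquz pmbub uwxg srjx scwgi bybo mgrog xsvg ldt
Hunk 3: at line 1 remove [jjp,bquz] add [jfhd] -> 11 lines: jpq aeom jfhd pmbub uwxg srjx scwgi bybo mgrog xsvg ldt
Hunk 4: at line 5 remove [scwgi] add [gzqtf,nytz] -> 12 lines: jpq aeom jfhd pmbub uwxg srjx gzqtf nytz bybo mgrog xsvg ldt
Hunk 5: at line 4 remove [srjx,gzqtf,nytz] add [zbkab,ibh,xrx] -> 12 lines: jpq aeom jfhd pmbub uwxg zbkab ibh xrx bybo mgrog xsvg ldt
Hunk 6: at line 5 remove [ibh] add [uihfo] -> 12 lines: jpq aeom jfhd pmbub uwxg zbkab uihfo xrx bybo mgrog xsvg ldt
Hunk 7: at line 5 remove [uihfo,xrx] add [furqv,lxuz] -> 12 lines: jpq aeom jfhd pmbub uwxg zbkab furqv lxuz bybo mgrog xsvg ldt
Final line count: 12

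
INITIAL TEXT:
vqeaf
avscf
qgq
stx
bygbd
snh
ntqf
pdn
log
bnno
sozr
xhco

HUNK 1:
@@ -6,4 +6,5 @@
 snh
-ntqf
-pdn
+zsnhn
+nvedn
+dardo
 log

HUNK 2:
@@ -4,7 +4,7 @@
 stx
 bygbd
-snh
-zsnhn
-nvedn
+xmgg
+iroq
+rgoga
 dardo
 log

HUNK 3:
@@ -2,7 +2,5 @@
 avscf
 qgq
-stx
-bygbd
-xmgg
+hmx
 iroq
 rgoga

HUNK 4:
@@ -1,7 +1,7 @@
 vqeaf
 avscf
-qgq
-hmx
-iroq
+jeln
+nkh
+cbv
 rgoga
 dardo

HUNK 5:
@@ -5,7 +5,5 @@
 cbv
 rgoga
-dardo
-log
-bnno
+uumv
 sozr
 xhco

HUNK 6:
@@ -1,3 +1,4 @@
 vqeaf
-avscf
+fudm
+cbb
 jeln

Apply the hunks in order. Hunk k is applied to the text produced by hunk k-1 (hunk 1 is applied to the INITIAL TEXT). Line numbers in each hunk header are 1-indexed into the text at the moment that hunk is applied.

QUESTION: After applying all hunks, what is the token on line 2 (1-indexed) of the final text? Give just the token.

Hunk 1: at line 6 remove [ntqf,pdn] add [zsnhn,nvedn,dardo] -> 13 lines: vqeaf avscf qgq stx bygbd snh zsnhn nvedn dardo log bnno sozr xhco
Hunk 2: at line 4 remove [snh,zsnhn,nvedn] add [xmgg,iroq,rgoga] -> 13 lines: vqeaf avscf qgq stx bygbd xmgg iroq rgoga dardo log bnno sozr xhco
Hunk 3: at line 2 remove [stx,bygbd,xmgg] add [hmx] -> 11 lines: vqeaf avscf qgq hmx iroq rgoga dardo log bnno sozr xhco
Hunk 4: at line 1 remove [qgq,hmx,iroq] add [jeln,nkh,cbv] -> 11 lines: vqeaf avscf jeln nkh cbv rgoga dardo log bnno sozr xhco
Hunk 5: at line 5 remove [dardo,log,bnno] add [uumv] -> 9 lines: vqeaf avscf jeln nkh cbv rgoga uumv sozr xhco
Hunk 6: at line 1 remove [avscf] add [fudm,cbb] -> 10 lines: vqeaf fudm cbb jeln nkh cbv rgoga uumv sozr xhco
Final line 2: fudm

Answer: fudm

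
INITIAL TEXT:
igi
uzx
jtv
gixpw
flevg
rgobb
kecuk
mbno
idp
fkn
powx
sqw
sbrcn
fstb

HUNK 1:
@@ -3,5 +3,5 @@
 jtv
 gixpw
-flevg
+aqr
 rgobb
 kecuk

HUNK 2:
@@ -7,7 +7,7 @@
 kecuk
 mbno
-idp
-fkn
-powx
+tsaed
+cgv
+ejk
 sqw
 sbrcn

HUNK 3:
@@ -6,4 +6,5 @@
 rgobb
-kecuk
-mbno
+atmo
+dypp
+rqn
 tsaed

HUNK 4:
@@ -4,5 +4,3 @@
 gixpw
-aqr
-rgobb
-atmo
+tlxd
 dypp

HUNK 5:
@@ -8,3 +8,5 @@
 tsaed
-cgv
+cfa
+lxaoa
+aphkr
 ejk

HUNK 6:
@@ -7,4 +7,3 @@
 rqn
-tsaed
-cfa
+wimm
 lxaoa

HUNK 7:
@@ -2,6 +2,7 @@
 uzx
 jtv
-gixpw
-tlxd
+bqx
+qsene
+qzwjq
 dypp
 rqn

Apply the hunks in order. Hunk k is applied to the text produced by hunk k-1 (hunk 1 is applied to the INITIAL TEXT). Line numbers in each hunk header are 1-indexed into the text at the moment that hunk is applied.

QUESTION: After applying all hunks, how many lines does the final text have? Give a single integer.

Answer: 15

Derivation:
Hunk 1: at line 3 remove [flevg] add [aqr] -> 14 lines: igi uzx jtv gixpw aqr rgobb kecuk mbno idp fkn powx sqw sbrcn fstb
Hunk 2: at line 7 remove [idp,fkn,powx] add [tsaed,cgv,ejk] -> 14 lines: igi uzx jtv gixpw aqr rgobb kecuk mbno tsaed cgv ejk sqw sbrcn fstb
Hunk 3: at line 6 remove [kecuk,mbno] add [atmo,dypp,rqn] -> 15 lines: igi uzx jtv gixpw aqr rgobb atmo dypp rqn tsaed cgv ejk sqw sbrcn fstb
Hunk 4: at line 4 remove [aqr,rgobb,atmo] add [tlxd] -> 13 lines: igi uzx jtv gixpw tlxd dypp rqn tsaed cgv ejk sqw sbrcn fstb
Hunk 5: at line 8 remove [cgv] add [cfa,lxaoa,aphkr] -> 15 lines: igi uzx jtv gixpw tlxd dypp rqn tsaed cfa lxaoa aphkr ejk sqw sbrcn fstb
Hunk 6: at line 7 remove [tsaed,cfa] add [wimm] -> 14 lines: igi uzx jtv gixpw tlxd dypp rqn wimm lxaoa aphkr ejk sqw sbrcn fstb
Hunk 7: at line 2 remove [gixpw,tlxd] add [bqx,qsene,qzwjq] -> 15 lines: igi uzx jtv bqx qsene qzwjq dypp rqn wimm lxaoa aphkr ejk sqw sbrcn fstb
Final line count: 15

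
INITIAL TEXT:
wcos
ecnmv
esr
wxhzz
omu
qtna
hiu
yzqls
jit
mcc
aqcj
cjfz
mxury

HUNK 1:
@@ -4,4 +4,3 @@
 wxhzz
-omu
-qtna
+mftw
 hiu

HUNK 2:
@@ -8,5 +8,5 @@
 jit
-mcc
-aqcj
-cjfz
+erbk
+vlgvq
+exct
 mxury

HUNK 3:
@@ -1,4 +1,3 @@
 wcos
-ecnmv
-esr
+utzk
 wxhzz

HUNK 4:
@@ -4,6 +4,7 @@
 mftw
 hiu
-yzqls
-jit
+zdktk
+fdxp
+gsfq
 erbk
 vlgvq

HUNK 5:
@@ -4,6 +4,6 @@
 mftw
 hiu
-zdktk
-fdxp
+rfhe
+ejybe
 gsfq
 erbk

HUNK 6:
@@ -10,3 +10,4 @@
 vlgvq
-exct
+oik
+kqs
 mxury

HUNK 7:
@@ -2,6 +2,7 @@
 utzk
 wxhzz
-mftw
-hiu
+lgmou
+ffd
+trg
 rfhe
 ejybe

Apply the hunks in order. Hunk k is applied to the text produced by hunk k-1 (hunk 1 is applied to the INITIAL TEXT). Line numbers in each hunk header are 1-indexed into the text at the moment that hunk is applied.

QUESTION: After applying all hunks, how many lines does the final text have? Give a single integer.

Hunk 1: at line 4 remove [omu,qtna] add [mftw] -> 12 lines: wcos ecnmv esr wxhzz mftw hiu yzqls jit mcc aqcj cjfz mxury
Hunk 2: at line 8 remove [mcc,aqcj,cjfz] add [erbk,vlgvq,exct] -> 12 lines: wcos ecnmv esr wxhzz mftw hiu yzqls jit erbk vlgvq exct mxury
Hunk 3: at line 1 remove [ecnmv,esr] add [utzk] -> 11 lines: wcos utzk wxhzz mftw hiu yzqls jit erbk vlgvq exct mxury
Hunk 4: at line 4 remove [yzqls,jit] add [zdktk,fdxp,gsfq] -> 12 lines: wcos utzk wxhzz mftw hiu zdktk fdxp gsfq erbk vlgvq exct mxury
Hunk 5: at line 4 remove [zdktk,fdxp] add [rfhe,ejybe] -> 12 lines: wcos utzk wxhzz mftw hiu rfhe ejybe gsfq erbk vlgvq exct mxury
Hunk 6: at line 10 remove [exct] add [oik,kqs] -> 13 lines: wcos utzk wxhzz mftw hiu rfhe ejybe gsfq erbk vlgvq oik kqs mxury
Hunk 7: at line 2 remove [mftw,hiu] add [lgmou,ffd,trg] -> 14 lines: wcos utzk wxhzz lgmou ffd trg rfhe ejybe gsfq erbk vlgvq oik kqs mxury
Final line count: 14

Answer: 14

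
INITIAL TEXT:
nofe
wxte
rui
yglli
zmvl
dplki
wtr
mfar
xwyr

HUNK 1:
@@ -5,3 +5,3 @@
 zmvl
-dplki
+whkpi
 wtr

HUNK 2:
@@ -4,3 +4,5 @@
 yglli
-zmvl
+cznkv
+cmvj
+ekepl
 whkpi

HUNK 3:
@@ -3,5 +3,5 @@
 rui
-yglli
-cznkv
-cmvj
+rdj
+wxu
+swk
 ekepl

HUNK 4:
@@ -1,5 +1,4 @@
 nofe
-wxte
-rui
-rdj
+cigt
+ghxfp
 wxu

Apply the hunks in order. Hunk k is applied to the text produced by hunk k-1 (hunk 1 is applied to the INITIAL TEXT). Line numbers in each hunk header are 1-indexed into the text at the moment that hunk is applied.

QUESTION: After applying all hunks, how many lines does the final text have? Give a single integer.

Answer: 10

Derivation:
Hunk 1: at line 5 remove [dplki] add [whkpi] -> 9 lines: nofe wxte rui yglli zmvl whkpi wtr mfar xwyr
Hunk 2: at line 4 remove [zmvl] add [cznkv,cmvj,ekepl] -> 11 lines: nofe wxte rui yglli cznkv cmvj ekepl whkpi wtr mfar xwyr
Hunk 3: at line 3 remove [yglli,cznkv,cmvj] add [rdj,wxu,swk] -> 11 lines: nofe wxte rui rdj wxu swk ekepl whkpi wtr mfar xwyr
Hunk 4: at line 1 remove [wxte,rui,rdj] add [cigt,ghxfp] -> 10 lines: nofe cigt ghxfp wxu swk ekepl whkpi wtr mfar xwyr
Final line count: 10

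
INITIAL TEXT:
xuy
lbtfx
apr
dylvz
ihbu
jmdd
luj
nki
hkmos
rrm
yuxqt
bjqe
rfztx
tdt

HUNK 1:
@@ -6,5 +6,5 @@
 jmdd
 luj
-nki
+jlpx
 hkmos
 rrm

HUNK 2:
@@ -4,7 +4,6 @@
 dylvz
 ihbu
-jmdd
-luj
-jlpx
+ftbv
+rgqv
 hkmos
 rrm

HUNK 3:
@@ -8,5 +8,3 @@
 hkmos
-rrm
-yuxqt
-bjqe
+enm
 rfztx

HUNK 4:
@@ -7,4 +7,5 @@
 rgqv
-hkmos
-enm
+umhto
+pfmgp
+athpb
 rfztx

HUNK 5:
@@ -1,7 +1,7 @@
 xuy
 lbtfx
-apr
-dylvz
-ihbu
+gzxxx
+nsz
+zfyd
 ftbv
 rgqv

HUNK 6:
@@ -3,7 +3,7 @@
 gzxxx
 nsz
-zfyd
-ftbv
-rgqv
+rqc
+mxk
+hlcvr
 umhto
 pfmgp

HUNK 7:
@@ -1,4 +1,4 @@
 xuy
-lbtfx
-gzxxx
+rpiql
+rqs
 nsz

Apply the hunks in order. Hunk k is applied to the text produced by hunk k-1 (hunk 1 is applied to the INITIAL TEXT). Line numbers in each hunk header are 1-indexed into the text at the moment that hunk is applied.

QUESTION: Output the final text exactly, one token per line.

Answer: xuy
rpiql
rqs
nsz
rqc
mxk
hlcvr
umhto
pfmgp
athpb
rfztx
tdt

Derivation:
Hunk 1: at line 6 remove [nki] add [jlpx] -> 14 lines: xuy lbtfx apr dylvz ihbu jmdd luj jlpx hkmos rrm yuxqt bjqe rfztx tdt
Hunk 2: at line 4 remove [jmdd,luj,jlpx] add [ftbv,rgqv] -> 13 lines: xuy lbtfx apr dylvz ihbu ftbv rgqv hkmos rrm yuxqt bjqe rfztx tdt
Hunk 3: at line 8 remove [rrm,yuxqt,bjqe] add [enm] -> 11 lines: xuy lbtfx apr dylvz ihbu ftbv rgqv hkmos enm rfztx tdt
Hunk 4: at line 7 remove [hkmos,enm] add [umhto,pfmgp,athpb] -> 12 lines: xuy lbtfx apr dylvz ihbu ftbv rgqv umhto pfmgp athpb rfztx tdt
Hunk 5: at line 1 remove [apr,dylvz,ihbu] add [gzxxx,nsz,zfyd] -> 12 lines: xuy lbtfx gzxxx nsz zfyd ftbv rgqv umhto pfmgp athpb rfztx tdt
Hunk 6: at line 3 remove [zfyd,ftbv,rgqv] add [rqc,mxk,hlcvr] -> 12 lines: xuy lbtfx gzxxx nsz rqc mxk hlcvr umhto pfmgp athpb rfztx tdt
Hunk 7: at line 1 remove [lbtfx,gzxxx] add [rpiql,rqs] -> 12 lines: xuy rpiql rqs nsz rqc mxk hlcvr umhto pfmgp athpb rfztx tdt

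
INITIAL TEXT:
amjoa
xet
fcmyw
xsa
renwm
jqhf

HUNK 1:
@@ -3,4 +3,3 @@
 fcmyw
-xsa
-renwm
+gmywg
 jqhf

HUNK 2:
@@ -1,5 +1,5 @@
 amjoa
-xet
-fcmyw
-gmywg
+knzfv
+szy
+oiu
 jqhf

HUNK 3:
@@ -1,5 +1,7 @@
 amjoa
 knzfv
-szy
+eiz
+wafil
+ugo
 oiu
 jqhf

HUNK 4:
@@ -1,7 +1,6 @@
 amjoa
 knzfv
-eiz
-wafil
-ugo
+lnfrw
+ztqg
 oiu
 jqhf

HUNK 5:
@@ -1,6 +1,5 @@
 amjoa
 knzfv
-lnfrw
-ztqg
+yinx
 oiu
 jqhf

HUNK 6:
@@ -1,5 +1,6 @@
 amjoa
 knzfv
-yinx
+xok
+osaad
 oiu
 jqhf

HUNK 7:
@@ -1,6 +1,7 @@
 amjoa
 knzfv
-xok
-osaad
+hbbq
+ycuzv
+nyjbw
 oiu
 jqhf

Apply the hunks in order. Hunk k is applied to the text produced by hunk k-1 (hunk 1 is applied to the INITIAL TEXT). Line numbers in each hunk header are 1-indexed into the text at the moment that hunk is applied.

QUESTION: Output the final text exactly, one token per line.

Answer: amjoa
knzfv
hbbq
ycuzv
nyjbw
oiu
jqhf

Derivation:
Hunk 1: at line 3 remove [xsa,renwm] add [gmywg] -> 5 lines: amjoa xet fcmyw gmywg jqhf
Hunk 2: at line 1 remove [xet,fcmyw,gmywg] add [knzfv,szy,oiu] -> 5 lines: amjoa knzfv szy oiu jqhf
Hunk 3: at line 1 remove [szy] add [eiz,wafil,ugo] -> 7 lines: amjoa knzfv eiz wafil ugo oiu jqhf
Hunk 4: at line 1 remove [eiz,wafil,ugo] add [lnfrw,ztqg] -> 6 lines: amjoa knzfv lnfrw ztqg oiu jqhf
Hunk 5: at line 1 remove [lnfrw,ztqg] add [yinx] -> 5 lines: amjoa knzfv yinx oiu jqhf
Hunk 6: at line 1 remove [yinx] add [xok,osaad] -> 6 lines: amjoa knzfv xok osaad oiu jqhf
Hunk 7: at line 1 remove [xok,osaad] add [hbbq,ycuzv,nyjbw] -> 7 lines: amjoa knzfv hbbq ycuzv nyjbw oiu jqhf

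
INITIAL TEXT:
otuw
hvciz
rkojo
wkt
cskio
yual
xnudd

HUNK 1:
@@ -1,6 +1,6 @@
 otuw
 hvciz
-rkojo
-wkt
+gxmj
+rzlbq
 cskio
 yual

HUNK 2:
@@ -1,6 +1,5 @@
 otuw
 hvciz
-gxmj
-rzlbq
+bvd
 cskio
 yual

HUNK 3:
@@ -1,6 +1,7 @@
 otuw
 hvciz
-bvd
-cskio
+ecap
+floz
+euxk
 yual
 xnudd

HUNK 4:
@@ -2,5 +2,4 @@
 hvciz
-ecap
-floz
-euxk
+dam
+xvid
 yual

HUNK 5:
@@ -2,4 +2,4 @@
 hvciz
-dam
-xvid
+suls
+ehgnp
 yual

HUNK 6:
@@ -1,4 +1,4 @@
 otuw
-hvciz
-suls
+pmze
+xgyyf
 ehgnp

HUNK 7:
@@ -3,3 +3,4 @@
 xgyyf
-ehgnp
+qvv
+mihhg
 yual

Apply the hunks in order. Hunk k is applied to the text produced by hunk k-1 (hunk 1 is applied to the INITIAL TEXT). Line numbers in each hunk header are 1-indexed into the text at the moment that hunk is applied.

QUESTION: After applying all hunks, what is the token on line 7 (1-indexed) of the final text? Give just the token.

Hunk 1: at line 1 remove [rkojo,wkt] add [gxmj,rzlbq] -> 7 lines: otuw hvciz gxmj rzlbq cskio yual xnudd
Hunk 2: at line 1 remove [gxmj,rzlbq] add [bvd] -> 6 lines: otuw hvciz bvd cskio yual xnudd
Hunk 3: at line 1 remove [bvd,cskio] add [ecap,floz,euxk] -> 7 lines: otuw hvciz ecap floz euxk yual xnudd
Hunk 4: at line 2 remove [ecap,floz,euxk] add [dam,xvid] -> 6 lines: otuw hvciz dam xvid yual xnudd
Hunk 5: at line 2 remove [dam,xvid] add [suls,ehgnp] -> 6 lines: otuw hvciz suls ehgnp yual xnudd
Hunk 6: at line 1 remove [hvciz,suls] add [pmze,xgyyf] -> 6 lines: otuw pmze xgyyf ehgnp yual xnudd
Hunk 7: at line 3 remove [ehgnp] add [qvv,mihhg] -> 7 lines: otuw pmze xgyyf qvv mihhg yual xnudd
Final line 7: xnudd

Answer: xnudd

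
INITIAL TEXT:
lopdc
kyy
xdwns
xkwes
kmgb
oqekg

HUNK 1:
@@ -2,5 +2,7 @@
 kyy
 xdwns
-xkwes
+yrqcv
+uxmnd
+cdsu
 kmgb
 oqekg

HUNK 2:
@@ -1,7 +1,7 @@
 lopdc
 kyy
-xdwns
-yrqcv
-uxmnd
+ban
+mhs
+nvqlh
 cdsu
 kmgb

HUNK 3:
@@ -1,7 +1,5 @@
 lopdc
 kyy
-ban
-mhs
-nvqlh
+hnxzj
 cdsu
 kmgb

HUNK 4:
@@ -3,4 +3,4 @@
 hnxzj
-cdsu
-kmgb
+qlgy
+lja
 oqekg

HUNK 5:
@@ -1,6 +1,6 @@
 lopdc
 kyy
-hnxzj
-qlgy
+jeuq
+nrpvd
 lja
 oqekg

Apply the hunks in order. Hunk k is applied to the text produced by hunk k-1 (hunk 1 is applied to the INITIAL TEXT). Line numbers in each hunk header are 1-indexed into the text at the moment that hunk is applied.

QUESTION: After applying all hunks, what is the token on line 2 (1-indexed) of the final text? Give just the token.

Answer: kyy

Derivation:
Hunk 1: at line 2 remove [xkwes] add [yrqcv,uxmnd,cdsu] -> 8 lines: lopdc kyy xdwns yrqcv uxmnd cdsu kmgb oqekg
Hunk 2: at line 1 remove [xdwns,yrqcv,uxmnd] add [ban,mhs,nvqlh] -> 8 lines: lopdc kyy ban mhs nvqlh cdsu kmgb oqekg
Hunk 3: at line 1 remove [ban,mhs,nvqlh] add [hnxzj] -> 6 lines: lopdc kyy hnxzj cdsu kmgb oqekg
Hunk 4: at line 3 remove [cdsu,kmgb] add [qlgy,lja] -> 6 lines: lopdc kyy hnxzj qlgy lja oqekg
Hunk 5: at line 1 remove [hnxzj,qlgy] add [jeuq,nrpvd] -> 6 lines: lopdc kyy jeuq nrpvd lja oqekg
Final line 2: kyy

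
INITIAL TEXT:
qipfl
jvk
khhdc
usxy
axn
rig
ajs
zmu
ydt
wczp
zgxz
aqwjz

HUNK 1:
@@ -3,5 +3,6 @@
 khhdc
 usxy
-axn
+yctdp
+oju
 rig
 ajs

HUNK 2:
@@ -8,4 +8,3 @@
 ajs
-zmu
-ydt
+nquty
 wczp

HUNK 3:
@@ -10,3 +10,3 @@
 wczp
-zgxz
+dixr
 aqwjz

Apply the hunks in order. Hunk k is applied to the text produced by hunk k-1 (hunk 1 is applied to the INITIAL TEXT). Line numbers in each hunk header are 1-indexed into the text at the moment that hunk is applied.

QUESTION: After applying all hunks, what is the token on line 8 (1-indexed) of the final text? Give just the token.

Hunk 1: at line 3 remove [axn] add [yctdp,oju] -> 13 lines: qipfl jvk khhdc usxy yctdp oju rig ajs zmu ydt wczp zgxz aqwjz
Hunk 2: at line 8 remove [zmu,ydt] add [nquty] -> 12 lines: qipfl jvk khhdc usxy yctdp oju rig ajs nquty wczp zgxz aqwjz
Hunk 3: at line 10 remove [zgxz] add [dixr] -> 12 lines: qipfl jvk khhdc usxy yctdp oju rig ajs nquty wczp dixr aqwjz
Final line 8: ajs

Answer: ajs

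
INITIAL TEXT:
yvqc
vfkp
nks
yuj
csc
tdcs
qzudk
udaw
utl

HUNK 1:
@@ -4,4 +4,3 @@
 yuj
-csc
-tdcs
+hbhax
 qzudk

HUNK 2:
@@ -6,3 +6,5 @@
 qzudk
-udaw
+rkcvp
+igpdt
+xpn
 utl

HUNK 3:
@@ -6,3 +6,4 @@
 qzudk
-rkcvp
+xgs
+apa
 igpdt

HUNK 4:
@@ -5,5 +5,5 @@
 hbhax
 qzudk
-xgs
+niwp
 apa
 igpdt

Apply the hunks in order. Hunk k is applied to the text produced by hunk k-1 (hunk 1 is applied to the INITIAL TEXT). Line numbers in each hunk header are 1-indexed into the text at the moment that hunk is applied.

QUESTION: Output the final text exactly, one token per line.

Hunk 1: at line 4 remove [csc,tdcs] add [hbhax] -> 8 lines: yvqc vfkp nks yuj hbhax qzudk udaw utl
Hunk 2: at line 6 remove [udaw] add [rkcvp,igpdt,xpn] -> 10 lines: yvqc vfkp nks yuj hbhax qzudk rkcvp igpdt xpn utl
Hunk 3: at line 6 remove [rkcvp] add [xgs,apa] -> 11 lines: yvqc vfkp nks yuj hbhax qzudk xgs apa igpdt xpn utl
Hunk 4: at line 5 remove [xgs] add [niwp] -> 11 lines: yvqc vfkp nks yuj hbhax qzudk niwp apa igpdt xpn utl

Answer: yvqc
vfkp
nks
yuj
hbhax
qzudk
niwp
apa
igpdt
xpn
utl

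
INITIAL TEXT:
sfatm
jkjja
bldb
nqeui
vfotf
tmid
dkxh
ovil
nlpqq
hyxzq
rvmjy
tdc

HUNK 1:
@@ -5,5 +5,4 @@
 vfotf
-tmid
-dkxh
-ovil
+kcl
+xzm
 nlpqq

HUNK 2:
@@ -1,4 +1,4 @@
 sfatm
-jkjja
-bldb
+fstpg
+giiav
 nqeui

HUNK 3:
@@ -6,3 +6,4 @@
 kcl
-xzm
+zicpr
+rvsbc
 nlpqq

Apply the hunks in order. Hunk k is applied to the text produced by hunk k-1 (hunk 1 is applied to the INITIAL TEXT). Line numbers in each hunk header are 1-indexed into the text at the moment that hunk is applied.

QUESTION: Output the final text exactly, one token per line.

Hunk 1: at line 5 remove [tmid,dkxh,ovil] add [kcl,xzm] -> 11 lines: sfatm jkjja bldb nqeui vfotf kcl xzm nlpqq hyxzq rvmjy tdc
Hunk 2: at line 1 remove [jkjja,bldb] add [fstpg,giiav] -> 11 lines: sfatm fstpg giiav nqeui vfotf kcl xzm nlpqq hyxzq rvmjy tdc
Hunk 3: at line 6 remove [xzm] add [zicpr,rvsbc] -> 12 lines: sfatm fstpg giiav nqeui vfotf kcl zicpr rvsbc nlpqq hyxzq rvmjy tdc

Answer: sfatm
fstpg
giiav
nqeui
vfotf
kcl
zicpr
rvsbc
nlpqq
hyxzq
rvmjy
tdc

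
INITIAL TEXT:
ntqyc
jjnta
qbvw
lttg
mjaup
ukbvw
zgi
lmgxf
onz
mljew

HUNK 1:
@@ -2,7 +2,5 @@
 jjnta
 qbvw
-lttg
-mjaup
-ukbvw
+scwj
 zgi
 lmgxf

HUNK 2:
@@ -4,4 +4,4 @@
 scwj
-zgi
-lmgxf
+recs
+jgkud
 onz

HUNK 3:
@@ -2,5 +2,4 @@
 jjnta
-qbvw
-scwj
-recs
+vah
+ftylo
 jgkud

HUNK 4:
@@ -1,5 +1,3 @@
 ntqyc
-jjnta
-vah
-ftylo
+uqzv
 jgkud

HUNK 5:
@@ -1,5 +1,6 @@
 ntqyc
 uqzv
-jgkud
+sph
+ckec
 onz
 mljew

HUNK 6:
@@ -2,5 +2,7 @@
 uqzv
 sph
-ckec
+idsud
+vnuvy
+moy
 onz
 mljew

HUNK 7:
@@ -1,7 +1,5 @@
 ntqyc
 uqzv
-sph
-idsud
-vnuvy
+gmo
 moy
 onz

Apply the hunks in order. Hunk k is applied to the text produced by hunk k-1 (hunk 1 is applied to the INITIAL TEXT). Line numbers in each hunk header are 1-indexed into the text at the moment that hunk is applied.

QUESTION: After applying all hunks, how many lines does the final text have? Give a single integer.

Answer: 6

Derivation:
Hunk 1: at line 2 remove [lttg,mjaup,ukbvw] add [scwj] -> 8 lines: ntqyc jjnta qbvw scwj zgi lmgxf onz mljew
Hunk 2: at line 4 remove [zgi,lmgxf] add [recs,jgkud] -> 8 lines: ntqyc jjnta qbvw scwj recs jgkud onz mljew
Hunk 3: at line 2 remove [qbvw,scwj,recs] add [vah,ftylo] -> 7 lines: ntqyc jjnta vah ftylo jgkud onz mljew
Hunk 4: at line 1 remove [jjnta,vah,ftylo] add [uqzv] -> 5 lines: ntqyc uqzv jgkud onz mljew
Hunk 5: at line 1 remove [jgkud] add [sph,ckec] -> 6 lines: ntqyc uqzv sph ckec onz mljew
Hunk 6: at line 2 remove [ckec] add [idsud,vnuvy,moy] -> 8 lines: ntqyc uqzv sph idsud vnuvy moy onz mljew
Hunk 7: at line 1 remove [sph,idsud,vnuvy] add [gmo] -> 6 lines: ntqyc uqzv gmo moy onz mljew
Final line count: 6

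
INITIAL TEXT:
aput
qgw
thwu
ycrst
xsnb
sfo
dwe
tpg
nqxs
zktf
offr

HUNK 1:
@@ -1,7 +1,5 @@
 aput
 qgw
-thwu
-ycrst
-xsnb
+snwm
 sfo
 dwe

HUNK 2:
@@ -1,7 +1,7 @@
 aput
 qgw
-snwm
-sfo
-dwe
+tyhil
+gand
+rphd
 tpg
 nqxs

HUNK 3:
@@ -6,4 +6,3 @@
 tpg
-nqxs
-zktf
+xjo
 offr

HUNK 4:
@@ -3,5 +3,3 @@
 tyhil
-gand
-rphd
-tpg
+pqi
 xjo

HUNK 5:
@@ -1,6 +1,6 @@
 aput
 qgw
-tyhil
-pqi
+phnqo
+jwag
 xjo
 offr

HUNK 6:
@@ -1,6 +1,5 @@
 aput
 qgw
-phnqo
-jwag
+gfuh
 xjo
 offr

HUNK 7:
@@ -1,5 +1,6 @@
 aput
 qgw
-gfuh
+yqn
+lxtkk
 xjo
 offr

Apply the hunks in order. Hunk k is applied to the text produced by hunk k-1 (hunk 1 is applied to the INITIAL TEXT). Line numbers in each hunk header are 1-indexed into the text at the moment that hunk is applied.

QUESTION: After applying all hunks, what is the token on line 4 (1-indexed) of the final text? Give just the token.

Hunk 1: at line 1 remove [thwu,ycrst,xsnb] add [snwm] -> 9 lines: aput qgw snwm sfo dwe tpg nqxs zktf offr
Hunk 2: at line 1 remove [snwm,sfo,dwe] add [tyhil,gand,rphd] -> 9 lines: aput qgw tyhil gand rphd tpg nqxs zktf offr
Hunk 3: at line 6 remove [nqxs,zktf] add [xjo] -> 8 lines: aput qgw tyhil gand rphd tpg xjo offr
Hunk 4: at line 3 remove [gand,rphd,tpg] add [pqi] -> 6 lines: aput qgw tyhil pqi xjo offr
Hunk 5: at line 1 remove [tyhil,pqi] add [phnqo,jwag] -> 6 lines: aput qgw phnqo jwag xjo offr
Hunk 6: at line 1 remove [phnqo,jwag] add [gfuh] -> 5 lines: aput qgw gfuh xjo offr
Hunk 7: at line 1 remove [gfuh] add [yqn,lxtkk] -> 6 lines: aput qgw yqn lxtkk xjo offr
Final line 4: lxtkk

Answer: lxtkk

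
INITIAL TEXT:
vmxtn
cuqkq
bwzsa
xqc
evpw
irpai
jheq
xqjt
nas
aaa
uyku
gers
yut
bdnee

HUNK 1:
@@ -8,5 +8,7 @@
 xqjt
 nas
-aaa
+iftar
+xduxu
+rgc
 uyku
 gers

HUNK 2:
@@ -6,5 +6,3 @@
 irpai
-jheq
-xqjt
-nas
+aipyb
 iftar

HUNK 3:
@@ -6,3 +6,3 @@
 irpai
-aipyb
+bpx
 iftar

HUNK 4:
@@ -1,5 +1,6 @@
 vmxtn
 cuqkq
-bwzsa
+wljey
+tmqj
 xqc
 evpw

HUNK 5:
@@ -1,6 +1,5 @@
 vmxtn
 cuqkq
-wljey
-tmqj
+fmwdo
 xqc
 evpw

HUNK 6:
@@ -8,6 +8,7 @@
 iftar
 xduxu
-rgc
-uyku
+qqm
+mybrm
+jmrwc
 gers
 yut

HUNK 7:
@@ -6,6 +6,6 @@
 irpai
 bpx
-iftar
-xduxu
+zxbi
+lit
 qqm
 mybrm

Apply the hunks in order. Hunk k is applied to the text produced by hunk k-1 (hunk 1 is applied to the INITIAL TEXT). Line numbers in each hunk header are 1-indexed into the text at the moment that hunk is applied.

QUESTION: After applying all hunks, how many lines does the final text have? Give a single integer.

Answer: 15

Derivation:
Hunk 1: at line 8 remove [aaa] add [iftar,xduxu,rgc] -> 16 lines: vmxtn cuqkq bwzsa xqc evpw irpai jheq xqjt nas iftar xduxu rgc uyku gers yut bdnee
Hunk 2: at line 6 remove [jheq,xqjt,nas] add [aipyb] -> 14 lines: vmxtn cuqkq bwzsa xqc evpw irpai aipyb iftar xduxu rgc uyku gers yut bdnee
Hunk 3: at line 6 remove [aipyb] add [bpx] -> 14 lines: vmxtn cuqkq bwzsa xqc evpw irpai bpx iftar xduxu rgc uyku gers yut bdnee
Hunk 4: at line 1 remove [bwzsa] add [wljey,tmqj] -> 15 lines: vmxtn cuqkq wljey tmqj xqc evpw irpai bpx iftar xduxu rgc uyku gers yut bdnee
Hunk 5: at line 1 remove [wljey,tmqj] add [fmwdo] -> 14 lines: vmxtn cuqkq fmwdo xqc evpw irpai bpx iftar xduxu rgc uyku gers yut bdnee
Hunk 6: at line 8 remove [rgc,uyku] add [qqm,mybrm,jmrwc] -> 15 lines: vmxtn cuqkq fmwdo xqc evpw irpai bpx iftar xduxu qqm mybrm jmrwc gers yut bdnee
Hunk 7: at line 6 remove [iftar,xduxu] add [zxbi,lit] -> 15 lines: vmxtn cuqkq fmwdo xqc evpw irpai bpx zxbi lit qqm mybrm jmrwc gers yut bdnee
Final line count: 15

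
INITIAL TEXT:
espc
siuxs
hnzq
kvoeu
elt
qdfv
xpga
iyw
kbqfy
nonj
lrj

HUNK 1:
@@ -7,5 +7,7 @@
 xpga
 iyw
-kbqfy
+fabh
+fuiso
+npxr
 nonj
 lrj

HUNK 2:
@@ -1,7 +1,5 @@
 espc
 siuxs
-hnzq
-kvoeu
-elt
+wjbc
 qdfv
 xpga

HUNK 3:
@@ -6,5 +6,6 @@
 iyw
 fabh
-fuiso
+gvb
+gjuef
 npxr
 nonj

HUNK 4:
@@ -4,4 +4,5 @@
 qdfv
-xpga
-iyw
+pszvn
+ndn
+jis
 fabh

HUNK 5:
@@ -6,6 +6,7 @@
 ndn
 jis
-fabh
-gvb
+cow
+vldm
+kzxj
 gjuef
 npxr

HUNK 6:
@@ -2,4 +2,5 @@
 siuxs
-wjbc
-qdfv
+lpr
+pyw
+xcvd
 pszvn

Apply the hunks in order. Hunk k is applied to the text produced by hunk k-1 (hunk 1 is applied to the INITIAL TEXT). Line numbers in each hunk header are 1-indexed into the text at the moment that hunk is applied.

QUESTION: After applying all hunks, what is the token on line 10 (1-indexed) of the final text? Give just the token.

Answer: vldm

Derivation:
Hunk 1: at line 7 remove [kbqfy] add [fabh,fuiso,npxr] -> 13 lines: espc siuxs hnzq kvoeu elt qdfv xpga iyw fabh fuiso npxr nonj lrj
Hunk 2: at line 1 remove [hnzq,kvoeu,elt] add [wjbc] -> 11 lines: espc siuxs wjbc qdfv xpga iyw fabh fuiso npxr nonj lrj
Hunk 3: at line 6 remove [fuiso] add [gvb,gjuef] -> 12 lines: espc siuxs wjbc qdfv xpga iyw fabh gvb gjuef npxr nonj lrj
Hunk 4: at line 4 remove [xpga,iyw] add [pszvn,ndn,jis] -> 13 lines: espc siuxs wjbc qdfv pszvn ndn jis fabh gvb gjuef npxr nonj lrj
Hunk 5: at line 6 remove [fabh,gvb] add [cow,vldm,kzxj] -> 14 lines: espc siuxs wjbc qdfv pszvn ndn jis cow vldm kzxj gjuef npxr nonj lrj
Hunk 6: at line 2 remove [wjbc,qdfv] add [lpr,pyw,xcvd] -> 15 lines: espc siuxs lpr pyw xcvd pszvn ndn jis cow vldm kzxj gjuef npxr nonj lrj
Final line 10: vldm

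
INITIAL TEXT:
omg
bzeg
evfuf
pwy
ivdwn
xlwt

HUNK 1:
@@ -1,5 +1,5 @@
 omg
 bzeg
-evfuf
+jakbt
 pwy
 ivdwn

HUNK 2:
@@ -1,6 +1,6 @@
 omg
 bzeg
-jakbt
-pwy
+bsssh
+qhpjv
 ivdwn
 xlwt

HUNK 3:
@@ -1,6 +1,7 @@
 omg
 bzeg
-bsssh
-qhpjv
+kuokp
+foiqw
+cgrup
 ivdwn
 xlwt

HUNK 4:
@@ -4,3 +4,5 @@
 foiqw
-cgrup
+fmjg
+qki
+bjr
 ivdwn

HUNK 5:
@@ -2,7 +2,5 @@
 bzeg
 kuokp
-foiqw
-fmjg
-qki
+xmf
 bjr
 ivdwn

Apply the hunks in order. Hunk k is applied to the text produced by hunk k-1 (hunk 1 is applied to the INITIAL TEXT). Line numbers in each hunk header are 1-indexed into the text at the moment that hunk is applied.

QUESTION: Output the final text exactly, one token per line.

Answer: omg
bzeg
kuokp
xmf
bjr
ivdwn
xlwt

Derivation:
Hunk 1: at line 1 remove [evfuf] add [jakbt] -> 6 lines: omg bzeg jakbt pwy ivdwn xlwt
Hunk 2: at line 1 remove [jakbt,pwy] add [bsssh,qhpjv] -> 6 lines: omg bzeg bsssh qhpjv ivdwn xlwt
Hunk 3: at line 1 remove [bsssh,qhpjv] add [kuokp,foiqw,cgrup] -> 7 lines: omg bzeg kuokp foiqw cgrup ivdwn xlwt
Hunk 4: at line 4 remove [cgrup] add [fmjg,qki,bjr] -> 9 lines: omg bzeg kuokp foiqw fmjg qki bjr ivdwn xlwt
Hunk 5: at line 2 remove [foiqw,fmjg,qki] add [xmf] -> 7 lines: omg bzeg kuokp xmf bjr ivdwn xlwt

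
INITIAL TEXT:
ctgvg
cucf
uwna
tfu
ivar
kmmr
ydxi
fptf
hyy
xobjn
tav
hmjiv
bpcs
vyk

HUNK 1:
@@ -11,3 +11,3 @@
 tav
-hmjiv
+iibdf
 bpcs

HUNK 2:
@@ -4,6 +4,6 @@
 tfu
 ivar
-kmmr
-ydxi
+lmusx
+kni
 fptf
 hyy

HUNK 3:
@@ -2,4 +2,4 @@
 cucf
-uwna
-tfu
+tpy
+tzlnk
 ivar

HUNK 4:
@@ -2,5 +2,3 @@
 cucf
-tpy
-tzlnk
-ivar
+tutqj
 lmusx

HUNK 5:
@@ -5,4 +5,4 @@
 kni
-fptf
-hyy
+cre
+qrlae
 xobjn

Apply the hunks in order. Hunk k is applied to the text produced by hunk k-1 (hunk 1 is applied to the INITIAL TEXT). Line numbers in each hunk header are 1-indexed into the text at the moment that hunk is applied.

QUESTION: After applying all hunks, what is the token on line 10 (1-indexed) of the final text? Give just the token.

Answer: iibdf

Derivation:
Hunk 1: at line 11 remove [hmjiv] add [iibdf] -> 14 lines: ctgvg cucf uwna tfu ivar kmmr ydxi fptf hyy xobjn tav iibdf bpcs vyk
Hunk 2: at line 4 remove [kmmr,ydxi] add [lmusx,kni] -> 14 lines: ctgvg cucf uwna tfu ivar lmusx kni fptf hyy xobjn tav iibdf bpcs vyk
Hunk 3: at line 2 remove [uwna,tfu] add [tpy,tzlnk] -> 14 lines: ctgvg cucf tpy tzlnk ivar lmusx kni fptf hyy xobjn tav iibdf bpcs vyk
Hunk 4: at line 2 remove [tpy,tzlnk,ivar] add [tutqj] -> 12 lines: ctgvg cucf tutqj lmusx kni fptf hyy xobjn tav iibdf bpcs vyk
Hunk 5: at line 5 remove [fptf,hyy] add [cre,qrlae] -> 12 lines: ctgvg cucf tutqj lmusx kni cre qrlae xobjn tav iibdf bpcs vyk
Final line 10: iibdf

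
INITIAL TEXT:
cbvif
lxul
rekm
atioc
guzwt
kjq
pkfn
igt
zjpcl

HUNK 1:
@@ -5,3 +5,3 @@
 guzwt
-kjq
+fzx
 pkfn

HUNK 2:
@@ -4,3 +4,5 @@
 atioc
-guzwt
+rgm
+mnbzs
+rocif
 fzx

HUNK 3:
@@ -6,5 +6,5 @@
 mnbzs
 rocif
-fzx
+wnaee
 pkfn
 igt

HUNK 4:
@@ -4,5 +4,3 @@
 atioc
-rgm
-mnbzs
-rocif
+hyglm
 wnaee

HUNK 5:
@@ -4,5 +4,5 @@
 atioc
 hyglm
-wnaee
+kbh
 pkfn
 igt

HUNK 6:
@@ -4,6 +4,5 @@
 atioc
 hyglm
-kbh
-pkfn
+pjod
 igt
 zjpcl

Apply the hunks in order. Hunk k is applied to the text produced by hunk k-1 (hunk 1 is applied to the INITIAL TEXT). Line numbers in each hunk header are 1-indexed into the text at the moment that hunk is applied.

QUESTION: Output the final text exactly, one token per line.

Answer: cbvif
lxul
rekm
atioc
hyglm
pjod
igt
zjpcl

Derivation:
Hunk 1: at line 5 remove [kjq] add [fzx] -> 9 lines: cbvif lxul rekm atioc guzwt fzx pkfn igt zjpcl
Hunk 2: at line 4 remove [guzwt] add [rgm,mnbzs,rocif] -> 11 lines: cbvif lxul rekm atioc rgm mnbzs rocif fzx pkfn igt zjpcl
Hunk 3: at line 6 remove [fzx] add [wnaee] -> 11 lines: cbvif lxul rekm atioc rgm mnbzs rocif wnaee pkfn igt zjpcl
Hunk 4: at line 4 remove [rgm,mnbzs,rocif] add [hyglm] -> 9 lines: cbvif lxul rekm atioc hyglm wnaee pkfn igt zjpcl
Hunk 5: at line 4 remove [wnaee] add [kbh] -> 9 lines: cbvif lxul rekm atioc hyglm kbh pkfn igt zjpcl
Hunk 6: at line 4 remove [kbh,pkfn] add [pjod] -> 8 lines: cbvif lxul rekm atioc hyglm pjod igt zjpcl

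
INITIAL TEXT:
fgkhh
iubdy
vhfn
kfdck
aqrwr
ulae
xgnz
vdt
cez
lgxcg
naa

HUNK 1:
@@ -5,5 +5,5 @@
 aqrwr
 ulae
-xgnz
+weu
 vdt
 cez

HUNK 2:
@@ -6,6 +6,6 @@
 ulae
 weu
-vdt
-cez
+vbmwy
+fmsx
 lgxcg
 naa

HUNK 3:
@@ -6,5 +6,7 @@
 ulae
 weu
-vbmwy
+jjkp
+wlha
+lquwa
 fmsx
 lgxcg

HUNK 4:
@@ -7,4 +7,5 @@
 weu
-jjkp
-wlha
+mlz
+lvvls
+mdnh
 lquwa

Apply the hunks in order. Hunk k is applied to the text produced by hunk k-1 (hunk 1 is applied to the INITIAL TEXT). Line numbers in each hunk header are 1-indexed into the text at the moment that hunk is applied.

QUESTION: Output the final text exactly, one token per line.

Answer: fgkhh
iubdy
vhfn
kfdck
aqrwr
ulae
weu
mlz
lvvls
mdnh
lquwa
fmsx
lgxcg
naa

Derivation:
Hunk 1: at line 5 remove [xgnz] add [weu] -> 11 lines: fgkhh iubdy vhfn kfdck aqrwr ulae weu vdt cez lgxcg naa
Hunk 2: at line 6 remove [vdt,cez] add [vbmwy,fmsx] -> 11 lines: fgkhh iubdy vhfn kfdck aqrwr ulae weu vbmwy fmsx lgxcg naa
Hunk 3: at line 6 remove [vbmwy] add [jjkp,wlha,lquwa] -> 13 lines: fgkhh iubdy vhfn kfdck aqrwr ulae weu jjkp wlha lquwa fmsx lgxcg naa
Hunk 4: at line 7 remove [jjkp,wlha] add [mlz,lvvls,mdnh] -> 14 lines: fgkhh iubdy vhfn kfdck aqrwr ulae weu mlz lvvls mdnh lquwa fmsx lgxcg naa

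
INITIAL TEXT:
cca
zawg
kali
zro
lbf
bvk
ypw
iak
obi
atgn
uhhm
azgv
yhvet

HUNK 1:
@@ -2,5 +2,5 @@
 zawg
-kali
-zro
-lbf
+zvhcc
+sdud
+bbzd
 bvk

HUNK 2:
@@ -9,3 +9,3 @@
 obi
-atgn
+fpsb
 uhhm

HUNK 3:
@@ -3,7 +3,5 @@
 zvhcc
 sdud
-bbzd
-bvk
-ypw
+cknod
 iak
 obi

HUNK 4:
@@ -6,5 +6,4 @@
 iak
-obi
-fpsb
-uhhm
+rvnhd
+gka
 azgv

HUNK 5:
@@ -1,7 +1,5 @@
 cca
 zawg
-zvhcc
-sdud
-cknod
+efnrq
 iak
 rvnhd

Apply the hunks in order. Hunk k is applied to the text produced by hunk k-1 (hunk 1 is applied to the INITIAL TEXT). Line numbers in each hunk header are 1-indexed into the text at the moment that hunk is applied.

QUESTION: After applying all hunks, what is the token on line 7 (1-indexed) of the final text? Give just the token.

Hunk 1: at line 2 remove [kali,zro,lbf] add [zvhcc,sdud,bbzd] -> 13 lines: cca zawg zvhcc sdud bbzd bvk ypw iak obi atgn uhhm azgv yhvet
Hunk 2: at line 9 remove [atgn] add [fpsb] -> 13 lines: cca zawg zvhcc sdud bbzd bvk ypw iak obi fpsb uhhm azgv yhvet
Hunk 3: at line 3 remove [bbzd,bvk,ypw] add [cknod] -> 11 lines: cca zawg zvhcc sdud cknod iak obi fpsb uhhm azgv yhvet
Hunk 4: at line 6 remove [obi,fpsb,uhhm] add [rvnhd,gka] -> 10 lines: cca zawg zvhcc sdud cknod iak rvnhd gka azgv yhvet
Hunk 5: at line 1 remove [zvhcc,sdud,cknod] add [efnrq] -> 8 lines: cca zawg efnrq iak rvnhd gka azgv yhvet
Final line 7: azgv

Answer: azgv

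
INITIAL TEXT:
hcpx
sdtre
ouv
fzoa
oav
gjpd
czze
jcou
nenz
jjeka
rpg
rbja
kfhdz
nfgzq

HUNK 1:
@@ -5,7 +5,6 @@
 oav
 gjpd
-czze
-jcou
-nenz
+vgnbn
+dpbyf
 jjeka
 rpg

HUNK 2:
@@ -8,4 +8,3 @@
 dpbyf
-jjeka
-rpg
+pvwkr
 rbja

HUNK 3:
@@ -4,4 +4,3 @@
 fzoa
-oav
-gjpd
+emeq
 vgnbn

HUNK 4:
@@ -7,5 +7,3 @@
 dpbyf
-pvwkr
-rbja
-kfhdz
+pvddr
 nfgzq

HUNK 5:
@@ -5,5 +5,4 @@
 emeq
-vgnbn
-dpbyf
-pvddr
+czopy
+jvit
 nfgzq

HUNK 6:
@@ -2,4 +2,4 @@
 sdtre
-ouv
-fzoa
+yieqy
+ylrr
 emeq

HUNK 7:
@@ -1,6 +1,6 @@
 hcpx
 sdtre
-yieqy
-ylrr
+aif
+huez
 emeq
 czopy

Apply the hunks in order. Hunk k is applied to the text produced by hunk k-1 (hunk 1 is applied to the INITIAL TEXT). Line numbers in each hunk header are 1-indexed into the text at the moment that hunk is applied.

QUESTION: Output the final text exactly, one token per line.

Answer: hcpx
sdtre
aif
huez
emeq
czopy
jvit
nfgzq

Derivation:
Hunk 1: at line 5 remove [czze,jcou,nenz] add [vgnbn,dpbyf] -> 13 lines: hcpx sdtre ouv fzoa oav gjpd vgnbn dpbyf jjeka rpg rbja kfhdz nfgzq
Hunk 2: at line 8 remove [jjeka,rpg] add [pvwkr] -> 12 lines: hcpx sdtre ouv fzoa oav gjpd vgnbn dpbyf pvwkr rbja kfhdz nfgzq
Hunk 3: at line 4 remove [oav,gjpd] add [emeq] -> 11 lines: hcpx sdtre ouv fzoa emeq vgnbn dpbyf pvwkr rbja kfhdz nfgzq
Hunk 4: at line 7 remove [pvwkr,rbja,kfhdz] add [pvddr] -> 9 lines: hcpx sdtre ouv fzoa emeq vgnbn dpbyf pvddr nfgzq
Hunk 5: at line 5 remove [vgnbn,dpbyf,pvddr] add [czopy,jvit] -> 8 lines: hcpx sdtre ouv fzoa emeq czopy jvit nfgzq
Hunk 6: at line 2 remove [ouv,fzoa] add [yieqy,ylrr] -> 8 lines: hcpx sdtre yieqy ylrr emeq czopy jvit nfgzq
Hunk 7: at line 1 remove [yieqy,ylrr] add [aif,huez] -> 8 lines: hcpx sdtre aif huez emeq czopy jvit nfgzq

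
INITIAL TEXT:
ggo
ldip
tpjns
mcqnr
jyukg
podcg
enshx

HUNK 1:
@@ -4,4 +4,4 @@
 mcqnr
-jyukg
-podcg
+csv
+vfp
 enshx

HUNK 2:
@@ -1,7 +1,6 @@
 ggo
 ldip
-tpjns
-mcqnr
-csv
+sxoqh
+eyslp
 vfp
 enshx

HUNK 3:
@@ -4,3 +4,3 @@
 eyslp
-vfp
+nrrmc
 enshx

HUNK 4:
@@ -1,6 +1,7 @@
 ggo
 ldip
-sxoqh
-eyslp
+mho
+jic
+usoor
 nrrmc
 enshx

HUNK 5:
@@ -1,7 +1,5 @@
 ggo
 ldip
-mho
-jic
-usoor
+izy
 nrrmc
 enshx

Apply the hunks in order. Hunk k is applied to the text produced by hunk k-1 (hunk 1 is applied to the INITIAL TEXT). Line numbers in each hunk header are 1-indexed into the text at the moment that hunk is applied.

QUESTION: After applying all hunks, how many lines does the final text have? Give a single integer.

Answer: 5

Derivation:
Hunk 1: at line 4 remove [jyukg,podcg] add [csv,vfp] -> 7 lines: ggo ldip tpjns mcqnr csv vfp enshx
Hunk 2: at line 1 remove [tpjns,mcqnr,csv] add [sxoqh,eyslp] -> 6 lines: ggo ldip sxoqh eyslp vfp enshx
Hunk 3: at line 4 remove [vfp] add [nrrmc] -> 6 lines: ggo ldip sxoqh eyslp nrrmc enshx
Hunk 4: at line 1 remove [sxoqh,eyslp] add [mho,jic,usoor] -> 7 lines: ggo ldip mho jic usoor nrrmc enshx
Hunk 5: at line 1 remove [mho,jic,usoor] add [izy] -> 5 lines: ggo ldip izy nrrmc enshx
Final line count: 5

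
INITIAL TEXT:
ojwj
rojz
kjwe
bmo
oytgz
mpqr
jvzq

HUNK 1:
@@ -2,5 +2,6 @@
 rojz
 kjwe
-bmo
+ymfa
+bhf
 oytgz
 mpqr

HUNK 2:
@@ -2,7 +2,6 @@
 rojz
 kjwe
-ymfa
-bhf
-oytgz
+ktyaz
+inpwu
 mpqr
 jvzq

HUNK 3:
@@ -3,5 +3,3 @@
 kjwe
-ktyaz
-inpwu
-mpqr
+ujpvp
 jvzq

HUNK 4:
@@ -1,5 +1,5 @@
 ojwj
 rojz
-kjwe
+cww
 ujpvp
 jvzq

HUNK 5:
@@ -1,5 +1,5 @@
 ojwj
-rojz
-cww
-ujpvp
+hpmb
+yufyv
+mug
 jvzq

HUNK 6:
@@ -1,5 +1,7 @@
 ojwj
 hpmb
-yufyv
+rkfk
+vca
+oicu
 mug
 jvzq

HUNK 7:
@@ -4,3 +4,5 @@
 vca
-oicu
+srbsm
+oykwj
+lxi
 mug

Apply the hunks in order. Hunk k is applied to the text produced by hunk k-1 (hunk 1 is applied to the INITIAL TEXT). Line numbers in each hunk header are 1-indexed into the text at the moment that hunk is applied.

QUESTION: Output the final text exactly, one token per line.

Answer: ojwj
hpmb
rkfk
vca
srbsm
oykwj
lxi
mug
jvzq

Derivation:
Hunk 1: at line 2 remove [bmo] add [ymfa,bhf] -> 8 lines: ojwj rojz kjwe ymfa bhf oytgz mpqr jvzq
Hunk 2: at line 2 remove [ymfa,bhf,oytgz] add [ktyaz,inpwu] -> 7 lines: ojwj rojz kjwe ktyaz inpwu mpqr jvzq
Hunk 3: at line 3 remove [ktyaz,inpwu,mpqr] add [ujpvp] -> 5 lines: ojwj rojz kjwe ujpvp jvzq
Hunk 4: at line 1 remove [kjwe] add [cww] -> 5 lines: ojwj rojz cww ujpvp jvzq
Hunk 5: at line 1 remove [rojz,cww,ujpvp] add [hpmb,yufyv,mug] -> 5 lines: ojwj hpmb yufyv mug jvzq
Hunk 6: at line 1 remove [yufyv] add [rkfk,vca,oicu] -> 7 lines: ojwj hpmb rkfk vca oicu mug jvzq
Hunk 7: at line 4 remove [oicu] add [srbsm,oykwj,lxi] -> 9 lines: ojwj hpmb rkfk vca srbsm oykwj lxi mug jvzq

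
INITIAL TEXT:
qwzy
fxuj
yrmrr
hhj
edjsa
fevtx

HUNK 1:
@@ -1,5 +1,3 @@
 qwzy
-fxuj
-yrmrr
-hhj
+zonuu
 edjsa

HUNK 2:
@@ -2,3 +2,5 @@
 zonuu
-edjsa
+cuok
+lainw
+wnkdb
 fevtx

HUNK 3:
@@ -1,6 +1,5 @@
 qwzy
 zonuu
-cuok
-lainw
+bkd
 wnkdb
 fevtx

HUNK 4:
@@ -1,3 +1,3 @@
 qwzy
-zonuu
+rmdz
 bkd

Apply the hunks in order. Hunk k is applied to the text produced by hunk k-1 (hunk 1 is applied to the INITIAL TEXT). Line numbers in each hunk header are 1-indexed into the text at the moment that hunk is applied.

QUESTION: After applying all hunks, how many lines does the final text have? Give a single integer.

Answer: 5

Derivation:
Hunk 1: at line 1 remove [fxuj,yrmrr,hhj] add [zonuu] -> 4 lines: qwzy zonuu edjsa fevtx
Hunk 2: at line 2 remove [edjsa] add [cuok,lainw,wnkdb] -> 6 lines: qwzy zonuu cuok lainw wnkdb fevtx
Hunk 3: at line 1 remove [cuok,lainw] add [bkd] -> 5 lines: qwzy zonuu bkd wnkdb fevtx
Hunk 4: at line 1 remove [zonuu] add [rmdz] -> 5 lines: qwzy rmdz bkd wnkdb fevtx
Final line count: 5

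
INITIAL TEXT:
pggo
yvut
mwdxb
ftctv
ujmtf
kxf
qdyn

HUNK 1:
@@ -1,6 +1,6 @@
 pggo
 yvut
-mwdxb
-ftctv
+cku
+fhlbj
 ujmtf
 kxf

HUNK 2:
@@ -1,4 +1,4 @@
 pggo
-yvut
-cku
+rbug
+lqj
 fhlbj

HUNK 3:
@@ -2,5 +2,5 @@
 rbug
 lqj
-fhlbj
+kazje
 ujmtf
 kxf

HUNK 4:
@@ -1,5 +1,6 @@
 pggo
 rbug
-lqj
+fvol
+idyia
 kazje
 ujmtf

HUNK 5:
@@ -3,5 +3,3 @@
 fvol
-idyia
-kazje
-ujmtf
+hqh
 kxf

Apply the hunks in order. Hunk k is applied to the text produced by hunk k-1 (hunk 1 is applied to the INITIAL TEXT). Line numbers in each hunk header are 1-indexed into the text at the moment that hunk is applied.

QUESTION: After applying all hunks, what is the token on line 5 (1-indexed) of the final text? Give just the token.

Answer: kxf

Derivation:
Hunk 1: at line 1 remove [mwdxb,ftctv] add [cku,fhlbj] -> 7 lines: pggo yvut cku fhlbj ujmtf kxf qdyn
Hunk 2: at line 1 remove [yvut,cku] add [rbug,lqj] -> 7 lines: pggo rbug lqj fhlbj ujmtf kxf qdyn
Hunk 3: at line 2 remove [fhlbj] add [kazje] -> 7 lines: pggo rbug lqj kazje ujmtf kxf qdyn
Hunk 4: at line 1 remove [lqj] add [fvol,idyia] -> 8 lines: pggo rbug fvol idyia kazje ujmtf kxf qdyn
Hunk 5: at line 3 remove [idyia,kazje,ujmtf] add [hqh] -> 6 lines: pggo rbug fvol hqh kxf qdyn
Final line 5: kxf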